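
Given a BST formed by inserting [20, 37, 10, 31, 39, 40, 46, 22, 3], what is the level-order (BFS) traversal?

Tree insertion order: [20, 37, 10, 31, 39, 40, 46, 22, 3]
Tree (level-order array): [20, 10, 37, 3, None, 31, 39, None, None, 22, None, None, 40, None, None, None, 46]
BFS from the root, enqueuing left then right child of each popped node:
  queue [20] -> pop 20, enqueue [10, 37], visited so far: [20]
  queue [10, 37] -> pop 10, enqueue [3], visited so far: [20, 10]
  queue [37, 3] -> pop 37, enqueue [31, 39], visited so far: [20, 10, 37]
  queue [3, 31, 39] -> pop 3, enqueue [none], visited so far: [20, 10, 37, 3]
  queue [31, 39] -> pop 31, enqueue [22], visited so far: [20, 10, 37, 3, 31]
  queue [39, 22] -> pop 39, enqueue [40], visited so far: [20, 10, 37, 3, 31, 39]
  queue [22, 40] -> pop 22, enqueue [none], visited so far: [20, 10, 37, 3, 31, 39, 22]
  queue [40] -> pop 40, enqueue [46], visited so far: [20, 10, 37, 3, 31, 39, 22, 40]
  queue [46] -> pop 46, enqueue [none], visited so far: [20, 10, 37, 3, 31, 39, 22, 40, 46]
Result: [20, 10, 37, 3, 31, 39, 22, 40, 46]


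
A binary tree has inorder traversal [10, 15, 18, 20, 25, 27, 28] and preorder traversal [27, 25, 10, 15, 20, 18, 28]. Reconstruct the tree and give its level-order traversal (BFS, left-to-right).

Inorder:  [10, 15, 18, 20, 25, 27, 28]
Preorder: [27, 25, 10, 15, 20, 18, 28]
Algorithm: preorder visits root first, so consume preorder in order;
for each root, split the current inorder slice at that value into
left-subtree inorder and right-subtree inorder, then recurse.
Recursive splits:
  root=27; inorder splits into left=[10, 15, 18, 20, 25], right=[28]
  root=25; inorder splits into left=[10, 15, 18, 20], right=[]
  root=10; inorder splits into left=[], right=[15, 18, 20]
  root=15; inorder splits into left=[], right=[18, 20]
  root=20; inorder splits into left=[18], right=[]
  root=18; inorder splits into left=[], right=[]
  root=28; inorder splits into left=[], right=[]
Reconstructed level-order: [27, 25, 28, 10, 15, 20, 18]


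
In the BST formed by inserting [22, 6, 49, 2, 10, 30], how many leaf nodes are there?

Tree built from: [22, 6, 49, 2, 10, 30]
Tree (level-order array): [22, 6, 49, 2, 10, 30]
Rule: A leaf has 0 children.
Per-node child counts:
  node 22: 2 child(ren)
  node 6: 2 child(ren)
  node 2: 0 child(ren)
  node 10: 0 child(ren)
  node 49: 1 child(ren)
  node 30: 0 child(ren)
Matching nodes: [2, 10, 30]
Count of leaf nodes: 3


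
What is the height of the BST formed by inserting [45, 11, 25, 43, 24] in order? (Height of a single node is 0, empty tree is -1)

Insertion order: [45, 11, 25, 43, 24]
Tree (level-order array): [45, 11, None, None, 25, 24, 43]
Compute height bottom-up (empty subtree = -1):
  height(24) = 1 + max(-1, -1) = 0
  height(43) = 1 + max(-1, -1) = 0
  height(25) = 1 + max(0, 0) = 1
  height(11) = 1 + max(-1, 1) = 2
  height(45) = 1 + max(2, -1) = 3
Height = 3


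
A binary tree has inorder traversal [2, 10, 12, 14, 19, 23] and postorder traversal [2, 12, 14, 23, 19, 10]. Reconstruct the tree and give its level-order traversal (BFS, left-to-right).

Inorder:   [2, 10, 12, 14, 19, 23]
Postorder: [2, 12, 14, 23, 19, 10]
Algorithm: postorder visits root last, so walk postorder right-to-left;
each value is the root of the current inorder slice — split it at that
value, recurse on the right subtree first, then the left.
Recursive splits:
  root=10; inorder splits into left=[2], right=[12, 14, 19, 23]
  root=19; inorder splits into left=[12, 14], right=[23]
  root=23; inorder splits into left=[], right=[]
  root=14; inorder splits into left=[12], right=[]
  root=12; inorder splits into left=[], right=[]
  root=2; inorder splits into left=[], right=[]
Reconstructed level-order: [10, 2, 19, 14, 23, 12]


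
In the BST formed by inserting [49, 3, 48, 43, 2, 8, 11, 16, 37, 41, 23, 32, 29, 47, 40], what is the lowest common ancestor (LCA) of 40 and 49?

Tree insertion order: [49, 3, 48, 43, 2, 8, 11, 16, 37, 41, 23, 32, 29, 47, 40]
Tree (level-order array): [49, 3, None, 2, 48, None, None, 43, None, 8, 47, None, 11, None, None, None, 16, None, 37, 23, 41, None, 32, 40, None, 29]
In a BST, the LCA of p=40, q=49 is the first node v on the
root-to-leaf path with p <= v <= q (go left if both < v, right if both > v).
Walk from root:
  at 49: 40 <= 49 <= 49, this is the LCA
LCA = 49


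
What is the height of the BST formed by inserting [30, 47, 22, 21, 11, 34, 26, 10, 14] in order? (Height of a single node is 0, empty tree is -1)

Insertion order: [30, 47, 22, 21, 11, 34, 26, 10, 14]
Tree (level-order array): [30, 22, 47, 21, 26, 34, None, 11, None, None, None, None, None, 10, 14]
Compute height bottom-up (empty subtree = -1):
  height(10) = 1 + max(-1, -1) = 0
  height(14) = 1 + max(-1, -1) = 0
  height(11) = 1 + max(0, 0) = 1
  height(21) = 1 + max(1, -1) = 2
  height(26) = 1 + max(-1, -1) = 0
  height(22) = 1 + max(2, 0) = 3
  height(34) = 1 + max(-1, -1) = 0
  height(47) = 1 + max(0, -1) = 1
  height(30) = 1 + max(3, 1) = 4
Height = 4


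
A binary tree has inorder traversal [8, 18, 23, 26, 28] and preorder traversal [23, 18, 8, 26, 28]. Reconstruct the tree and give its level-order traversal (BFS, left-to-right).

Inorder:  [8, 18, 23, 26, 28]
Preorder: [23, 18, 8, 26, 28]
Algorithm: preorder visits root first, so consume preorder in order;
for each root, split the current inorder slice at that value into
left-subtree inorder and right-subtree inorder, then recurse.
Recursive splits:
  root=23; inorder splits into left=[8, 18], right=[26, 28]
  root=18; inorder splits into left=[8], right=[]
  root=8; inorder splits into left=[], right=[]
  root=26; inorder splits into left=[], right=[28]
  root=28; inorder splits into left=[], right=[]
Reconstructed level-order: [23, 18, 26, 8, 28]


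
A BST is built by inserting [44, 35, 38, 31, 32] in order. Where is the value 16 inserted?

Starting tree (level order): [44, 35, None, 31, 38, None, 32]
Insertion path: 44 -> 35 -> 31
Result: insert 16 as left child of 31
Final tree (level order): [44, 35, None, 31, 38, 16, 32]


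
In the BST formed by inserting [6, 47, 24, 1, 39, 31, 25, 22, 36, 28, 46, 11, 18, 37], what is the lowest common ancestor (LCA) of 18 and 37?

Tree insertion order: [6, 47, 24, 1, 39, 31, 25, 22, 36, 28, 46, 11, 18, 37]
Tree (level-order array): [6, 1, 47, None, None, 24, None, 22, 39, 11, None, 31, 46, None, 18, 25, 36, None, None, None, None, None, 28, None, 37]
In a BST, the LCA of p=18, q=37 is the first node v on the
root-to-leaf path with p <= v <= q (go left if both < v, right if both > v).
Walk from root:
  at 6: both 18 and 37 > 6, go right
  at 47: both 18 and 37 < 47, go left
  at 24: 18 <= 24 <= 37, this is the LCA
LCA = 24


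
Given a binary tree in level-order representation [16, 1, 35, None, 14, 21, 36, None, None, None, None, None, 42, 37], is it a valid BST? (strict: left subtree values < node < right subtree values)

Level-order array: [16, 1, 35, None, 14, 21, 36, None, None, None, None, None, 42, 37]
Validate using subtree bounds (lo, hi): at each node, require lo < value < hi,
then recurse left with hi=value and right with lo=value.
Preorder trace (stopping at first violation):
  at node 16 with bounds (-inf, +inf): OK
  at node 1 with bounds (-inf, 16): OK
  at node 14 with bounds (1, 16): OK
  at node 35 with bounds (16, +inf): OK
  at node 21 with bounds (16, 35): OK
  at node 36 with bounds (35, +inf): OK
  at node 42 with bounds (36, +inf): OK
  at node 37 with bounds (36, 42): OK
No violation found at any node.
Result: Valid BST


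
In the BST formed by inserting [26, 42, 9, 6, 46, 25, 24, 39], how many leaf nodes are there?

Tree built from: [26, 42, 9, 6, 46, 25, 24, 39]
Tree (level-order array): [26, 9, 42, 6, 25, 39, 46, None, None, 24]
Rule: A leaf has 0 children.
Per-node child counts:
  node 26: 2 child(ren)
  node 9: 2 child(ren)
  node 6: 0 child(ren)
  node 25: 1 child(ren)
  node 24: 0 child(ren)
  node 42: 2 child(ren)
  node 39: 0 child(ren)
  node 46: 0 child(ren)
Matching nodes: [6, 24, 39, 46]
Count of leaf nodes: 4


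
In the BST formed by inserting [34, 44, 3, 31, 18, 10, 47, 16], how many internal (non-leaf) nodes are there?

Tree built from: [34, 44, 3, 31, 18, 10, 47, 16]
Tree (level-order array): [34, 3, 44, None, 31, None, 47, 18, None, None, None, 10, None, None, 16]
Rule: An internal node has at least one child.
Per-node child counts:
  node 34: 2 child(ren)
  node 3: 1 child(ren)
  node 31: 1 child(ren)
  node 18: 1 child(ren)
  node 10: 1 child(ren)
  node 16: 0 child(ren)
  node 44: 1 child(ren)
  node 47: 0 child(ren)
Matching nodes: [34, 3, 31, 18, 10, 44]
Count of internal (non-leaf) nodes: 6


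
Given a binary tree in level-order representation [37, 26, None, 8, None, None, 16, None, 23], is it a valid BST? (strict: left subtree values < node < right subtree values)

Level-order array: [37, 26, None, 8, None, None, 16, None, 23]
Validate using subtree bounds (lo, hi): at each node, require lo < value < hi,
then recurse left with hi=value and right with lo=value.
Preorder trace (stopping at first violation):
  at node 37 with bounds (-inf, +inf): OK
  at node 26 with bounds (-inf, 37): OK
  at node 8 with bounds (-inf, 26): OK
  at node 16 with bounds (8, 26): OK
  at node 23 with bounds (16, 26): OK
No violation found at any node.
Result: Valid BST


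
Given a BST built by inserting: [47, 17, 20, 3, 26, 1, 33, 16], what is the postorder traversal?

Tree insertion order: [47, 17, 20, 3, 26, 1, 33, 16]
Tree (level-order array): [47, 17, None, 3, 20, 1, 16, None, 26, None, None, None, None, None, 33]
Postorder traversal: [1, 16, 3, 33, 26, 20, 17, 47]


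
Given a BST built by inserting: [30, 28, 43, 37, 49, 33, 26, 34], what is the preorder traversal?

Tree insertion order: [30, 28, 43, 37, 49, 33, 26, 34]
Tree (level-order array): [30, 28, 43, 26, None, 37, 49, None, None, 33, None, None, None, None, 34]
Preorder traversal: [30, 28, 26, 43, 37, 33, 34, 49]


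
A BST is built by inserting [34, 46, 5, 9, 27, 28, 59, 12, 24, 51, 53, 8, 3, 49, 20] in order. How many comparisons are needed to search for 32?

Search path for 32: 34 -> 5 -> 9 -> 27 -> 28
Found: False
Comparisons: 5


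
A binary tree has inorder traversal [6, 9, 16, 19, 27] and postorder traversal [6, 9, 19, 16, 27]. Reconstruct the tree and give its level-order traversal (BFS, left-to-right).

Inorder:   [6, 9, 16, 19, 27]
Postorder: [6, 9, 19, 16, 27]
Algorithm: postorder visits root last, so walk postorder right-to-left;
each value is the root of the current inorder slice — split it at that
value, recurse on the right subtree first, then the left.
Recursive splits:
  root=27; inorder splits into left=[6, 9, 16, 19], right=[]
  root=16; inorder splits into left=[6, 9], right=[19]
  root=19; inorder splits into left=[], right=[]
  root=9; inorder splits into left=[6], right=[]
  root=6; inorder splits into left=[], right=[]
Reconstructed level-order: [27, 16, 9, 19, 6]


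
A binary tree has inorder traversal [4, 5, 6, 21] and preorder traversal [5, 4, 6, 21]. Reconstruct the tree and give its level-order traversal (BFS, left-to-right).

Inorder:  [4, 5, 6, 21]
Preorder: [5, 4, 6, 21]
Algorithm: preorder visits root first, so consume preorder in order;
for each root, split the current inorder slice at that value into
left-subtree inorder and right-subtree inorder, then recurse.
Recursive splits:
  root=5; inorder splits into left=[4], right=[6, 21]
  root=4; inorder splits into left=[], right=[]
  root=6; inorder splits into left=[], right=[21]
  root=21; inorder splits into left=[], right=[]
Reconstructed level-order: [5, 4, 6, 21]


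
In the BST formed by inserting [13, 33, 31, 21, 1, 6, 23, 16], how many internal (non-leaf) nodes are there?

Tree built from: [13, 33, 31, 21, 1, 6, 23, 16]
Tree (level-order array): [13, 1, 33, None, 6, 31, None, None, None, 21, None, 16, 23]
Rule: An internal node has at least one child.
Per-node child counts:
  node 13: 2 child(ren)
  node 1: 1 child(ren)
  node 6: 0 child(ren)
  node 33: 1 child(ren)
  node 31: 1 child(ren)
  node 21: 2 child(ren)
  node 16: 0 child(ren)
  node 23: 0 child(ren)
Matching nodes: [13, 1, 33, 31, 21]
Count of internal (non-leaf) nodes: 5


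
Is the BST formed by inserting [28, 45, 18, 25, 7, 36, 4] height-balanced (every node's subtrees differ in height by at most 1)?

Tree (level-order array): [28, 18, 45, 7, 25, 36, None, 4]
Definition: a tree is height-balanced if, at every node, |h(left) - h(right)| <= 1 (empty subtree has height -1).
Bottom-up per-node check:
  node 4: h_left=-1, h_right=-1, diff=0 [OK], height=0
  node 7: h_left=0, h_right=-1, diff=1 [OK], height=1
  node 25: h_left=-1, h_right=-1, diff=0 [OK], height=0
  node 18: h_left=1, h_right=0, diff=1 [OK], height=2
  node 36: h_left=-1, h_right=-1, diff=0 [OK], height=0
  node 45: h_left=0, h_right=-1, diff=1 [OK], height=1
  node 28: h_left=2, h_right=1, diff=1 [OK], height=3
All nodes satisfy the balance condition.
Result: Balanced


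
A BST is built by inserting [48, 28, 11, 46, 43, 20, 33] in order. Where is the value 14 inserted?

Starting tree (level order): [48, 28, None, 11, 46, None, 20, 43, None, None, None, 33]
Insertion path: 48 -> 28 -> 11 -> 20
Result: insert 14 as left child of 20
Final tree (level order): [48, 28, None, 11, 46, None, 20, 43, None, 14, None, 33]


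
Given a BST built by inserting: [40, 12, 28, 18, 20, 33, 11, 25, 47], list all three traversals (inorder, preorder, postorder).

Tree insertion order: [40, 12, 28, 18, 20, 33, 11, 25, 47]
Tree (level-order array): [40, 12, 47, 11, 28, None, None, None, None, 18, 33, None, 20, None, None, None, 25]
Inorder (L, root, R): [11, 12, 18, 20, 25, 28, 33, 40, 47]
Preorder (root, L, R): [40, 12, 11, 28, 18, 20, 25, 33, 47]
Postorder (L, R, root): [11, 25, 20, 18, 33, 28, 12, 47, 40]


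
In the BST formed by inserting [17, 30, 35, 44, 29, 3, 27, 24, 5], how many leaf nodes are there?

Tree built from: [17, 30, 35, 44, 29, 3, 27, 24, 5]
Tree (level-order array): [17, 3, 30, None, 5, 29, 35, None, None, 27, None, None, 44, 24]
Rule: A leaf has 0 children.
Per-node child counts:
  node 17: 2 child(ren)
  node 3: 1 child(ren)
  node 5: 0 child(ren)
  node 30: 2 child(ren)
  node 29: 1 child(ren)
  node 27: 1 child(ren)
  node 24: 0 child(ren)
  node 35: 1 child(ren)
  node 44: 0 child(ren)
Matching nodes: [5, 24, 44]
Count of leaf nodes: 3


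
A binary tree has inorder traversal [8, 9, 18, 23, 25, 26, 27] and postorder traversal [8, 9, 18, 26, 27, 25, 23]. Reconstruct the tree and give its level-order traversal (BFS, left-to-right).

Inorder:   [8, 9, 18, 23, 25, 26, 27]
Postorder: [8, 9, 18, 26, 27, 25, 23]
Algorithm: postorder visits root last, so walk postorder right-to-left;
each value is the root of the current inorder slice — split it at that
value, recurse on the right subtree first, then the left.
Recursive splits:
  root=23; inorder splits into left=[8, 9, 18], right=[25, 26, 27]
  root=25; inorder splits into left=[], right=[26, 27]
  root=27; inorder splits into left=[26], right=[]
  root=26; inorder splits into left=[], right=[]
  root=18; inorder splits into left=[8, 9], right=[]
  root=9; inorder splits into left=[8], right=[]
  root=8; inorder splits into left=[], right=[]
Reconstructed level-order: [23, 18, 25, 9, 27, 8, 26]


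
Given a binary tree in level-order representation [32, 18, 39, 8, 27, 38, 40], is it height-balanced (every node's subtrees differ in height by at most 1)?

Tree (level-order array): [32, 18, 39, 8, 27, 38, 40]
Definition: a tree is height-balanced if, at every node, |h(left) - h(right)| <= 1 (empty subtree has height -1).
Bottom-up per-node check:
  node 8: h_left=-1, h_right=-1, diff=0 [OK], height=0
  node 27: h_left=-1, h_right=-1, diff=0 [OK], height=0
  node 18: h_left=0, h_right=0, diff=0 [OK], height=1
  node 38: h_left=-1, h_right=-1, diff=0 [OK], height=0
  node 40: h_left=-1, h_right=-1, diff=0 [OK], height=0
  node 39: h_left=0, h_right=0, diff=0 [OK], height=1
  node 32: h_left=1, h_right=1, diff=0 [OK], height=2
All nodes satisfy the balance condition.
Result: Balanced


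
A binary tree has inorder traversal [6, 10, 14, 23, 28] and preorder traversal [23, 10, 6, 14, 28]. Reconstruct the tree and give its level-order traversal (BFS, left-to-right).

Inorder:  [6, 10, 14, 23, 28]
Preorder: [23, 10, 6, 14, 28]
Algorithm: preorder visits root first, so consume preorder in order;
for each root, split the current inorder slice at that value into
left-subtree inorder and right-subtree inorder, then recurse.
Recursive splits:
  root=23; inorder splits into left=[6, 10, 14], right=[28]
  root=10; inorder splits into left=[6], right=[14]
  root=6; inorder splits into left=[], right=[]
  root=14; inorder splits into left=[], right=[]
  root=28; inorder splits into left=[], right=[]
Reconstructed level-order: [23, 10, 28, 6, 14]


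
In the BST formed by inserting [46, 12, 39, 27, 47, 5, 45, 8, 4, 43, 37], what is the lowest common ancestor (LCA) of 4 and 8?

Tree insertion order: [46, 12, 39, 27, 47, 5, 45, 8, 4, 43, 37]
Tree (level-order array): [46, 12, 47, 5, 39, None, None, 4, 8, 27, 45, None, None, None, None, None, 37, 43]
In a BST, the LCA of p=4, q=8 is the first node v on the
root-to-leaf path with p <= v <= q (go left if both < v, right if both > v).
Walk from root:
  at 46: both 4 and 8 < 46, go left
  at 12: both 4 and 8 < 12, go left
  at 5: 4 <= 5 <= 8, this is the LCA
LCA = 5


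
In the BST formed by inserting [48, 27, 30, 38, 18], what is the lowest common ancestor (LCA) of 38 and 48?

Tree insertion order: [48, 27, 30, 38, 18]
Tree (level-order array): [48, 27, None, 18, 30, None, None, None, 38]
In a BST, the LCA of p=38, q=48 is the first node v on the
root-to-leaf path with p <= v <= q (go left if both < v, right if both > v).
Walk from root:
  at 48: 38 <= 48 <= 48, this is the LCA
LCA = 48


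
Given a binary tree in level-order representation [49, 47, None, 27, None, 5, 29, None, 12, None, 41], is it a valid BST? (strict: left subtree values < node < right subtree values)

Level-order array: [49, 47, None, 27, None, 5, 29, None, 12, None, 41]
Validate using subtree bounds (lo, hi): at each node, require lo < value < hi,
then recurse left with hi=value and right with lo=value.
Preorder trace (stopping at first violation):
  at node 49 with bounds (-inf, +inf): OK
  at node 47 with bounds (-inf, 49): OK
  at node 27 with bounds (-inf, 47): OK
  at node 5 with bounds (-inf, 27): OK
  at node 12 with bounds (5, 27): OK
  at node 29 with bounds (27, 47): OK
  at node 41 with bounds (29, 47): OK
No violation found at any node.
Result: Valid BST


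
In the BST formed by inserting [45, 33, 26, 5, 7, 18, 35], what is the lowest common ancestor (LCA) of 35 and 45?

Tree insertion order: [45, 33, 26, 5, 7, 18, 35]
Tree (level-order array): [45, 33, None, 26, 35, 5, None, None, None, None, 7, None, 18]
In a BST, the LCA of p=35, q=45 is the first node v on the
root-to-leaf path with p <= v <= q (go left if both < v, right if both > v).
Walk from root:
  at 45: 35 <= 45 <= 45, this is the LCA
LCA = 45


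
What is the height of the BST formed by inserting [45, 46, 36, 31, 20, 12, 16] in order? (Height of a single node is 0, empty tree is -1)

Insertion order: [45, 46, 36, 31, 20, 12, 16]
Tree (level-order array): [45, 36, 46, 31, None, None, None, 20, None, 12, None, None, 16]
Compute height bottom-up (empty subtree = -1):
  height(16) = 1 + max(-1, -1) = 0
  height(12) = 1 + max(-1, 0) = 1
  height(20) = 1 + max(1, -1) = 2
  height(31) = 1 + max(2, -1) = 3
  height(36) = 1 + max(3, -1) = 4
  height(46) = 1 + max(-1, -1) = 0
  height(45) = 1 + max(4, 0) = 5
Height = 5


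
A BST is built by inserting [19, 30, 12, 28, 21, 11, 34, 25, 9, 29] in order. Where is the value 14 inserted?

Starting tree (level order): [19, 12, 30, 11, None, 28, 34, 9, None, 21, 29, None, None, None, None, None, 25]
Insertion path: 19 -> 12
Result: insert 14 as right child of 12
Final tree (level order): [19, 12, 30, 11, 14, 28, 34, 9, None, None, None, 21, 29, None, None, None, None, None, 25]


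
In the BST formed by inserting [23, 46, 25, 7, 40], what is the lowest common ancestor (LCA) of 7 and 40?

Tree insertion order: [23, 46, 25, 7, 40]
Tree (level-order array): [23, 7, 46, None, None, 25, None, None, 40]
In a BST, the LCA of p=7, q=40 is the first node v on the
root-to-leaf path with p <= v <= q (go left if both < v, right if both > v).
Walk from root:
  at 23: 7 <= 23 <= 40, this is the LCA
LCA = 23


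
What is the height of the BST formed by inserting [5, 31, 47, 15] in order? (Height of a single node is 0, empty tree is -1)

Insertion order: [5, 31, 47, 15]
Tree (level-order array): [5, None, 31, 15, 47]
Compute height bottom-up (empty subtree = -1):
  height(15) = 1 + max(-1, -1) = 0
  height(47) = 1 + max(-1, -1) = 0
  height(31) = 1 + max(0, 0) = 1
  height(5) = 1 + max(-1, 1) = 2
Height = 2


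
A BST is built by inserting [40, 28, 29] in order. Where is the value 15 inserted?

Starting tree (level order): [40, 28, None, None, 29]
Insertion path: 40 -> 28
Result: insert 15 as left child of 28
Final tree (level order): [40, 28, None, 15, 29]


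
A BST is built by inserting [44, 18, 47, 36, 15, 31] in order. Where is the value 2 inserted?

Starting tree (level order): [44, 18, 47, 15, 36, None, None, None, None, 31]
Insertion path: 44 -> 18 -> 15
Result: insert 2 as left child of 15
Final tree (level order): [44, 18, 47, 15, 36, None, None, 2, None, 31]


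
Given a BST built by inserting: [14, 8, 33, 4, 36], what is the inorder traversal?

Tree insertion order: [14, 8, 33, 4, 36]
Tree (level-order array): [14, 8, 33, 4, None, None, 36]
Inorder traversal: [4, 8, 14, 33, 36]


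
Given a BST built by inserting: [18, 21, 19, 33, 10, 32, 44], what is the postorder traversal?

Tree insertion order: [18, 21, 19, 33, 10, 32, 44]
Tree (level-order array): [18, 10, 21, None, None, 19, 33, None, None, 32, 44]
Postorder traversal: [10, 19, 32, 44, 33, 21, 18]


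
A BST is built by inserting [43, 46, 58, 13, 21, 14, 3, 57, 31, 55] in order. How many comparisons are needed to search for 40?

Search path for 40: 43 -> 13 -> 21 -> 31
Found: False
Comparisons: 4


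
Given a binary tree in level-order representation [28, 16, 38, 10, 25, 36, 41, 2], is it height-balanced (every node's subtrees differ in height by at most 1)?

Tree (level-order array): [28, 16, 38, 10, 25, 36, 41, 2]
Definition: a tree is height-balanced if, at every node, |h(left) - h(right)| <= 1 (empty subtree has height -1).
Bottom-up per-node check:
  node 2: h_left=-1, h_right=-1, diff=0 [OK], height=0
  node 10: h_left=0, h_right=-1, diff=1 [OK], height=1
  node 25: h_left=-1, h_right=-1, diff=0 [OK], height=0
  node 16: h_left=1, h_right=0, diff=1 [OK], height=2
  node 36: h_left=-1, h_right=-1, diff=0 [OK], height=0
  node 41: h_left=-1, h_right=-1, diff=0 [OK], height=0
  node 38: h_left=0, h_right=0, diff=0 [OK], height=1
  node 28: h_left=2, h_right=1, diff=1 [OK], height=3
All nodes satisfy the balance condition.
Result: Balanced


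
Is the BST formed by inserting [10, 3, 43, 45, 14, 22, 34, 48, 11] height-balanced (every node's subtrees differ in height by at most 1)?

Tree (level-order array): [10, 3, 43, None, None, 14, 45, 11, 22, None, 48, None, None, None, 34]
Definition: a tree is height-balanced if, at every node, |h(left) - h(right)| <= 1 (empty subtree has height -1).
Bottom-up per-node check:
  node 3: h_left=-1, h_right=-1, diff=0 [OK], height=0
  node 11: h_left=-1, h_right=-1, diff=0 [OK], height=0
  node 34: h_left=-1, h_right=-1, diff=0 [OK], height=0
  node 22: h_left=-1, h_right=0, diff=1 [OK], height=1
  node 14: h_left=0, h_right=1, diff=1 [OK], height=2
  node 48: h_left=-1, h_right=-1, diff=0 [OK], height=0
  node 45: h_left=-1, h_right=0, diff=1 [OK], height=1
  node 43: h_left=2, h_right=1, diff=1 [OK], height=3
  node 10: h_left=0, h_right=3, diff=3 [FAIL (|0-3|=3 > 1)], height=4
Node 10 violates the condition: |0 - 3| = 3 > 1.
Result: Not balanced


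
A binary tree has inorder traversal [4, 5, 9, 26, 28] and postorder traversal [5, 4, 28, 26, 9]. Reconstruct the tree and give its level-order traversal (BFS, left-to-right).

Inorder:   [4, 5, 9, 26, 28]
Postorder: [5, 4, 28, 26, 9]
Algorithm: postorder visits root last, so walk postorder right-to-left;
each value is the root of the current inorder slice — split it at that
value, recurse on the right subtree first, then the left.
Recursive splits:
  root=9; inorder splits into left=[4, 5], right=[26, 28]
  root=26; inorder splits into left=[], right=[28]
  root=28; inorder splits into left=[], right=[]
  root=4; inorder splits into left=[], right=[5]
  root=5; inorder splits into left=[], right=[]
Reconstructed level-order: [9, 4, 26, 5, 28]


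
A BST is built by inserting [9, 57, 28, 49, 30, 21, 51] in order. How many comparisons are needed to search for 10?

Search path for 10: 9 -> 57 -> 28 -> 21
Found: False
Comparisons: 4


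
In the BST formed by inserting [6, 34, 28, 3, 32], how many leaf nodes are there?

Tree built from: [6, 34, 28, 3, 32]
Tree (level-order array): [6, 3, 34, None, None, 28, None, None, 32]
Rule: A leaf has 0 children.
Per-node child counts:
  node 6: 2 child(ren)
  node 3: 0 child(ren)
  node 34: 1 child(ren)
  node 28: 1 child(ren)
  node 32: 0 child(ren)
Matching nodes: [3, 32]
Count of leaf nodes: 2


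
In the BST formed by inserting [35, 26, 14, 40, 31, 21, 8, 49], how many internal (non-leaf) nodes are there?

Tree built from: [35, 26, 14, 40, 31, 21, 8, 49]
Tree (level-order array): [35, 26, 40, 14, 31, None, 49, 8, 21]
Rule: An internal node has at least one child.
Per-node child counts:
  node 35: 2 child(ren)
  node 26: 2 child(ren)
  node 14: 2 child(ren)
  node 8: 0 child(ren)
  node 21: 0 child(ren)
  node 31: 0 child(ren)
  node 40: 1 child(ren)
  node 49: 0 child(ren)
Matching nodes: [35, 26, 14, 40]
Count of internal (non-leaf) nodes: 4


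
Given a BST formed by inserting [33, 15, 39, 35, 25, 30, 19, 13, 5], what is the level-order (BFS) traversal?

Tree insertion order: [33, 15, 39, 35, 25, 30, 19, 13, 5]
Tree (level-order array): [33, 15, 39, 13, 25, 35, None, 5, None, 19, 30]
BFS from the root, enqueuing left then right child of each popped node:
  queue [33] -> pop 33, enqueue [15, 39], visited so far: [33]
  queue [15, 39] -> pop 15, enqueue [13, 25], visited so far: [33, 15]
  queue [39, 13, 25] -> pop 39, enqueue [35], visited so far: [33, 15, 39]
  queue [13, 25, 35] -> pop 13, enqueue [5], visited so far: [33, 15, 39, 13]
  queue [25, 35, 5] -> pop 25, enqueue [19, 30], visited so far: [33, 15, 39, 13, 25]
  queue [35, 5, 19, 30] -> pop 35, enqueue [none], visited so far: [33, 15, 39, 13, 25, 35]
  queue [5, 19, 30] -> pop 5, enqueue [none], visited so far: [33, 15, 39, 13, 25, 35, 5]
  queue [19, 30] -> pop 19, enqueue [none], visited so far: [33, 15, 39, 13, 25, 35, 5, 19]
  queue [30] -> pop 30, enqueue [none], visited so far: [33, 15, 39, 13, 25, 35, 5, 19, 30]
Result: [33, 15, 39, 13, 25, 35, 5, 19, 30]


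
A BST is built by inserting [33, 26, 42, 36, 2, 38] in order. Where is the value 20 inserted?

Starting tree (level order): [33, 26, 42, 2, None, 36, None, None, None, None, 38]
Insertion path: 33 -> 26 -> 2
Result: insert 20 as right child of 2
Final tree (level order): [33, 26, 42, 2, None, 36, None, None, 20, None, 38]


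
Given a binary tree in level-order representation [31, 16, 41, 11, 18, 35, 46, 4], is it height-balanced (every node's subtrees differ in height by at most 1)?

Tree (level-order array): [31, 16, 41, 11, 18, 35, 46, 4]
Definition: a tree is height-balanced if, at every node, |h(left) - h(right)| <= 1 (empty subtree has height -1).
Bottom-up per-node check:
  node 4: h_left=-1, h_right=-1, diff=0 [OK], height=0
  node 11: h_left=0, h_right=-1, diff=1 [OK], height=1
  node 18: h_left=-1, h_right=-1, diff=0 [OK], height=0
  node 16: h_left=1, h_right=0, diff=1 [OK], height=2
  node 35: h_left=-1, h_right=-1, diff=0 [OK], height=0
  node 46: h_left=-1, h_right=-1, diff=0 [OK], height=0
  node 41: h_left=0, h_right=0, diff=0 [OK], height=1
  node 31: h_left=2, h_right=1, diff=1 [OK], height=3
All nodes satisfy the balance condition.
Result: Balanced


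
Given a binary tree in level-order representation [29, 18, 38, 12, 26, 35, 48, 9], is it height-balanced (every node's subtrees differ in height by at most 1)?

Tree (level-order array): [29, 18, 38, 12, 26, 35, 48, 9]
Definition: a tree is height-balanced if, at every node, |h(left) - h(right)| <= 1 (empty subtree has height -1).
Bottom-up per-node check:
  node 9: h_left=-1, h_right=-1, diff=0 [OK], height=0
  node 12: h_left=0, h_right=-1, diff=1 [OK], height=1
  node 26: h_left=-1, h_right=-1, diff=0 [OK], height=0
  node 18: h_left=1, h_right=0, diff=1 [OK], height=2
  node 35: h_left=-1, h_right=-1, diff=0 [OK], height=0
  node 48: h_left=-1, h_right=-1, diff=0 [OK], height=0
  node 38: h_left=0, h_right=0, diff=0 [OK], height=1
  node 29: h_left=2, h_right=1, diff=1 [OK], height=3
All nodes satisfy the balance condition.
Result: Balanced


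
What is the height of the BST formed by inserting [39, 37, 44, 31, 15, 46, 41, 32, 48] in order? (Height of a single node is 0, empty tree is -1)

Insertion order: [39, 37, 44, 31, 15, 46, 41, 32, 48]
Tree (level-order array): [39, 37, 44, 31, None, 41, 46, 15, 32, None, None, None, 48]
Compute height bottom-up (empty subtree = -1):
  height(15) = 1 + max(-1, -1) = 0
  height(32) = 1 + max(-1, -1) = 0
  height(31) = 1 + max(0, 0) = 1
  height(37) = 1 + max(1, -1) = 2
  height(41) = 1 + max(-1, -1) = 0
  height(48) = 1 + max(-1, -1) = 0
  height(46) = 1 + max(-1, 0) = 1
  height(44) = 1 + max(0, 1) = 2
  height(39) = 1 + max(2, 2) = 3
Height = 3


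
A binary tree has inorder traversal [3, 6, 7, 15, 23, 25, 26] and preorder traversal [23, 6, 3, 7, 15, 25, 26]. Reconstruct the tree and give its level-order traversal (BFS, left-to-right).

Inorder:  [3, 6, 7, 15, 23, 25, 26]
Preorder: [23, 6, 3, 7, 15, 25, 26]
Algorithm: preorder visits root first, so consume preorder in order;
for each root, split the current inorder slice at that value into
left-subtree inorder and right-subtree inorder, then recurse.
Recursive splits:
  root=23; inorder splits into left=[3, 6, 7, 15], right=[25, 26]
  root=6; inorder splits into left=[3], right=[7, 15]
  root=3; inorder splits into left=[], right=[]
  root=7; inorder splits into left=[], right=[15]
  root=15; inorder splits into left=[], right=[]
  root=25; inorder splits into left=[], right=[26]
  root=26; inorder splits into left=[], right=[]
Reconstructed level-order: [23, 6, 25, 3, 7, 26, 15]


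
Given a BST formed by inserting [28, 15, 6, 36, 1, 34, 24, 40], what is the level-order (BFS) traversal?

Tree insertion order: [28, 15, 6, 36, 1, 34, 24, 40]
Tree (level-order array): [28, 15, 36, 6, 24, 34, 40, 1]
BFS from the root, enqueuing left then right child of each popped node:
  queue [28] -> pop 28, enqueue [15, 36], visited so far: [28]
  queue [15, 36] -> pop 15, enqueue [6, 24], visited so far: [28, 15]
  queue [36, 6, 24] -> pop 36, enqueue [34, 40], visited so far: [28, 15, 36]
  queue [6, 24, 34, 40] -> pop 6, enqueue [1], visited so far: [28, 15, 36, 6]
  queue [24, 34, 40, 1] -> pop 24, enqueue [none], visited so far: [28, 15, 36, 6, 24]
  queue [34, 40, 1] -> pop 34, enqueue [none], visited so far: [28, 15, 36, 6, 24, 34]
  queue [40, 1] -> pop 40, enqueue [none], visited so far: [28, 15, 36, 6, 24, 34, 40]
  queue [1] -> pop 1, enqueue [none], visited so far: [28, 15, 36, 6, 24, 34, 40, 1]
Result: [28, 15, 36, 6, 24, 34, 40, 1]


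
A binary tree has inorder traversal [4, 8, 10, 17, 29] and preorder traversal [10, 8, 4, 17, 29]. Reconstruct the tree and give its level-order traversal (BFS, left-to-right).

Inorder:  [4, 8, 10, 17, 29]
Preorder: [10, 8, 4, 17, 29]
Algorithm: preorder visits root first, so consume preorder in order;
for each root, split the current inorder slice at that value into
left-subtree inorder and right-subtree inorder, then recurse.
Recursive splits:
  root=10; inorder splits into left=[4, 8], right=[17, 29]
  root=8; inorder splits into left=[4], right=[]
  root=4; inorder splits into left=[], right=[]
  root=17; inorder splits into left=[], right=[29]
  root=29; inorder splits into left=[], right=[]
Reconstructed level-order: [10, 8, 17, 4, 29]


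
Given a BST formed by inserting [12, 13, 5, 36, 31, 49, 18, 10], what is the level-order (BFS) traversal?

Tree insertion order: [12, 13, 5, 36, 31, 49, 18, 10]
Tree (level-order array): [12, 5, 13, None, 10, None, 36, None, None, 31, 49, 18]
BFS from the root, enqueuing left then right child of each popped node:
  queue [12] -> pop 12, enqueue [5, 13], visited so far: [12]
  queue [5, 13] -> pop 5, enqueue [10], visited so far: [12, 5]
  queue [13, 10] -> pop 13, enqueue [36], visited so far: [12, 5, 13]
  queue [10, 36] -> pop 10, enqueue [none], visited so far: [12, 5, 13, 10]
  queue [36] -> pop 36, enqueue [31, 49], visited so far: [12, 5, 13, 10, 36]
  queue [31, 49] -> pop 31, enqueue [18], visited so far: [12, 5, 13, 10, 36, 31]
  queue [49, 18] -> pop 49, enqueue [none], visited so far: [12, 5, 13, 10, 36, 31, 49]
  queue [18] -> pop 18, enqueue [none], visited so far: [12, 5, 13, 10, 36, 31, 49, 18]
Result: [12, 5, 13, 10, 36, 31, 49, 18]


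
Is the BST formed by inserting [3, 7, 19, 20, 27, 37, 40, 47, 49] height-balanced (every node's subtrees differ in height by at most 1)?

Tree (level-order array): [3, None, 7, None, 19, None, 20, None, 27, None, 37, None, 40, None, 47, None, 49]
Definition: a tree is height-balanced if, at every node, |h(left) - h(right)| <= 1 (empty subtree has height -1).
Bottom-up per-node check:
  node 49: h_left=-1, h_right=-1, diff=0 [OK], height=0
  node 47: h_left=-1, h_right=0, diff=1 [OK], height=1
  node 40: h_left=-1, h_right=1, diff=2 [FAIL (|-1-1|=2 > 1)], height=2
  node 37: h_left=-1, h_right=2, diff=3 [FAIL (|-1-2|=3 > 1)], height=3
  node 27: h_left=-1, h_right=3, diff=4 [FAIL (|-1-3|=4 > 1)], height=4
  node 20: h_left=-1, h_right=4, diff=5 [FAIL (|-1-4|=5 > 1)], height=5
  node 19: h_left=-1, h_right=5, diff=6 [FAIL (|-1-5|=6 > 1)], height=6
  node 7: h_left=-1, h_right=6, diff=7 [FAIL (|-1-6|=7 > 1)], height=7
  node 3: h_left=-1, h_right=7, diff=8 [FAIL (|-1-7|=8 > 1)], height=8
Node 40 violates the condition: |-1 - 1| = 2 > 1.
Result: Not balanced


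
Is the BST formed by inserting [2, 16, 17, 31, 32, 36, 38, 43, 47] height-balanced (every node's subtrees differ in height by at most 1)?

Tree (level-order array): [2, None, 16, None, 17, None, 31, None, 32, None, 36, None, 38, None, 43, None, 47]
Definition: a tree is height-balanced if, at every node, |h(left) - h(right)| <= 1 (empty subtree has height -1).
Bottom-up per-node check:
  node 47: h_left=-1, h_right=-1, diff=0 [OK], height=0
  node 43: h_left=-1, h_right=0, diff=1 [OK], height=1
  node 38: h_left=-1, h_right=1, diff=2 [FAIL (|-1-1|=2 > 1)], height=2
  node 36: h_left=-1, h_right=2, diff=3 [FAIL (|-1-2|=3 > 1)], height=3
  node 32: h_left=-1, h_right=3, diff=4 [FAIL (|-1-3|=4 > 1)], height=4
  node 31: h_left=-1, h_right=4, diff=5 [FAIL (|-1-4|=5 > 1)], height=5
  node 17: h_left=-1, h_right=5, diff=6 [FAIL (|-1-5|=6 > 1)], height=6
  node 16: h_left=-1, h_right=6, diff=7 [FAIL (|-1-6|=7 > 1)], height=7
  node 2: h_left=-1, h_right=7, diff=8 [FAIL (|-1-7|=8 > 1)], height=8
Node 38 violates the condition: |-1 - 1| = 2 > 1.
Result: Not balanced


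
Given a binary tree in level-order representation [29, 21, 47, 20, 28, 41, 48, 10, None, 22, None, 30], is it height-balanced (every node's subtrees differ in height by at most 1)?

Tree (level-order array): [29, 21, 47, 20, 28, 41, 48, 10, None, 22, None, 30]
Definition: a tree is height-balanced if, at every node, |h(left) - h(right)| <= 1 (empty subtree has height -1).
Bottom-up per-node check:
  node 10: h_left=-1, h_right=-1, diff=0 [OK], height=0
  node 20: h_left=0, h_right=-1, diff=1 [OK], height=1
  node 22: h_left=-1, h_right=-1, diff=0 [OK], height=0
  node 28: h_left=0, h_right=-1, diff=1 [OK], height=1
  node 21: h_left=1, h_right=1, diff=0 [OK], height=2
  node 30: h_left=-1, h_right=-1, diff=0 [OK], height=0
  node 41: h_left=0, h_right=-1, diff=1 [OK], height=1
  node 48: h_left=-1, h_right=-1, diff=0 [OK], height=0
  node 47: h_left=1, h_right=0, diff=1 [OK], height=2
  node 29: h_left=2, h_right=2, diff=0 [OK], height=3
All nodes satisfy the balance condition.
Result: Balanced


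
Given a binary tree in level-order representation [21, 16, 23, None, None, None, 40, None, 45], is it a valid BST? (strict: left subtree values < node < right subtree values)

Level-order array: [21, 16, 23, None, None, None, 40, None, 45]
Validate using subtree bounds (lo, hi): at each node, require lo < value < hi,
then recurse left with hi=value and right with lo=value.
Preorder trace (stopping at first violation):
  at node 21 with bounds (-inf, +inf): OK
  at node 16 with bounds (-inf, 21): OK
  at node 23 with bounds (21, +inf): OK
  at node 40 with bounds (23, +inf): OK
  at node 45 with bounds (40, +inf): OK
No violation found at any node.
Result: Valid BST


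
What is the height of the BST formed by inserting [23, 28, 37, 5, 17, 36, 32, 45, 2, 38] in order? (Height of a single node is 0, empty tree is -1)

Insertion order: [23, 28, 37, 5, 17, 36, 32, 45, 2, 38]
Tree (level-order array): [23, 5, 28, 2, 17, None, 37, None, None, None, None, 36, 45, 32, None, 38]
Compute height bottom-up (empty subtree = -1):
  height(2) = 1 + max(-1, -1) = 0
  height(17) = 1 + max(-1, -1) = 0
  height(5) = 1 + max(0, 0) = 1
  height(32) = 1 + max(-1, -1) = 0
  height(36) = 1 + max(0, -1) = 1
  height(38) = 1 + max(-1, -1) = 0
  height(45) = 1 + max(0, -1) = 1
  height(37) = 1 + max(1, 1) = 2
  height(28) = 1 + max(-1, 2) = 3
  height(23) = 1 + max(1, 3) = 4
Height = 4


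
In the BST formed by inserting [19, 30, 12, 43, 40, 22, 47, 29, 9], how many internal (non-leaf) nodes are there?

Tree built from: [19, 30, 12, 43, 40, 22, 47, 29, 9]
Tree (level-order array): [19, 12, 30, 9, None, 22, 43, None, None, None, 29, 40, 47]
Rule: An internal node has at least one child.
Per-node child counts:
  node 19: 2 child(ren)
  node 12: 1 child(ren)
  node 9: 0 child(ren)
  node 30: 2 child(ren)
  node 22: 1 child(ren)
  node 29: 0 child(ren)
  node 43: 2 child(ren)
  node 40: 0 child(ren)
  node 47: 0 child(ren)
Matching nodes: [19, 12, 30, 22, 43]
Count of internal (non-leaf) nodes: 5


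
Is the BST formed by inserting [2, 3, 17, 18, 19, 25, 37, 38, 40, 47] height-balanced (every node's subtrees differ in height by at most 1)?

Tree (level-order array): [2, None, 3, None, 17, None, 18, None, 19, None, 25, None, 37, None, 38, None, 40, None, 47]
Definition: a tree is height-balanced if, at every node, |h(left) - h(right)| <= 1 (empty subtree has height -1).
Bottom-up per-node check:
  node 47: h_left=-1, h_right=-1, diff=0 [OK], height=0
  node 40: h_left=-1, h_right=0, diff=1 [OK], height=1
  node 38: h_left=-1, h_right=1, diff=2 [FAIL (|-1-1|=2 > 1)], height=2
  node 37: h_left=-1, h_right=2, diff=3 [FAIL (|-1-2|=3 > 1)], height=3
  node 25: h_left=-1, h_right=3, diff=4 [FAIL (|-1-3|=4 > 1)], height=4
  node 19: h_left=-1, h_right=4, diff=5 [FAIL (|-1-4|=5 > 1)], height=5
  node 18: h_left=-1, h_right=5, diff=6 [FAIL (|-1-5|=6 > 1)], height=6
  node 17: h_left=-1, h_right=6, diff=7 [FAIL (|-1-6|=7 > 1)], height=7
  node 3: h_left=-1, h_right=7, diff=8 [FAIL (|-1-7|=8 > 1)], height=8
  node 2: h_left=-1, h_right=8, diff=9 [FAIL (|-1-8|=9 > 1)], height=9
Node 38 violates the condition: |-1 - 1| = 2 > 1.
Result: Not balanced


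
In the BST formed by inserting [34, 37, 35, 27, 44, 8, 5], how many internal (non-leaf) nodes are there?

Tree built from: [34, 37, 35, 27, 44, 8, 5]
Tree (level-order array): [34, 27, 37, 8, None, 35, 44, 5]
Rule: An internal node has at least one child.
Per-node child counts:
  node 34: 2 child(ren)
  node 27: 1 child(ren)
  node 8: 1 child(ren)
  node 5: 0 child(ren)
  node 37: 2 child(ren)
  node 35: 0 child(ren)
  node 44: 0 child(ren)
Matching nodes: [34, 27, 8, 37]
Count of internal (non-leaf) nodes: 4
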